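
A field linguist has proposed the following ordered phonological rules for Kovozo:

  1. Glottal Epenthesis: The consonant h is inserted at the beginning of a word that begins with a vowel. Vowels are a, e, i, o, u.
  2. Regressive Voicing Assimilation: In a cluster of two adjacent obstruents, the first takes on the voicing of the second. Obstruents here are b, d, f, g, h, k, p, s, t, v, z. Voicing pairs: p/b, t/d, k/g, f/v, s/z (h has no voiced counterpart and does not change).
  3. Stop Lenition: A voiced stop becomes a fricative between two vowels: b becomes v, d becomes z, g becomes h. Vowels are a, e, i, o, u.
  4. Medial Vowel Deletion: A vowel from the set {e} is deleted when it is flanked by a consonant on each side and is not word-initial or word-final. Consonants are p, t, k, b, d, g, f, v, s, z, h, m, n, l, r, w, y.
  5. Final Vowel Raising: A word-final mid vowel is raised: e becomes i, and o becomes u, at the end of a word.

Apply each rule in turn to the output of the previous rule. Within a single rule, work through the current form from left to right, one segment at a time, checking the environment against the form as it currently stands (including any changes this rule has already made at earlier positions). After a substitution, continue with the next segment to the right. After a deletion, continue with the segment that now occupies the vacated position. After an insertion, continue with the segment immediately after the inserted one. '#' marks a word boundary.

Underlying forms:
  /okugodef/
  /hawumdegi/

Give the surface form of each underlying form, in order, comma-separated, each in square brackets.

/okugodef/:
  1 Glottal Epenthesis: [okugodef] → [hokugodef]
  2 Regressive Voicing Assimilation: no change — [hokugodef]
  3 Stop Lenition: [hokugodef] → [hokuhozef]
  4 Medial Vowel Deletion: [hokuhozef] → [hokuhozf]
  5 Final Vowel Raising: no change — [hokuhozf]
/hawumdegi/:
  1 Glottal Epenthesis: no change — [hawumdegi]
  2 Regressive Voicing Assimilation: no change — [hawumdegi]
  3 Stop Lenition: [hawumdegi] → [hawumdehi]
  4 Medial Vowel Deletion: [hawumdehi] → [hawumdhi]
  5 Final Vowel Raising: no change — [hawumdhi]

[hokuhozf], [hawumdhi]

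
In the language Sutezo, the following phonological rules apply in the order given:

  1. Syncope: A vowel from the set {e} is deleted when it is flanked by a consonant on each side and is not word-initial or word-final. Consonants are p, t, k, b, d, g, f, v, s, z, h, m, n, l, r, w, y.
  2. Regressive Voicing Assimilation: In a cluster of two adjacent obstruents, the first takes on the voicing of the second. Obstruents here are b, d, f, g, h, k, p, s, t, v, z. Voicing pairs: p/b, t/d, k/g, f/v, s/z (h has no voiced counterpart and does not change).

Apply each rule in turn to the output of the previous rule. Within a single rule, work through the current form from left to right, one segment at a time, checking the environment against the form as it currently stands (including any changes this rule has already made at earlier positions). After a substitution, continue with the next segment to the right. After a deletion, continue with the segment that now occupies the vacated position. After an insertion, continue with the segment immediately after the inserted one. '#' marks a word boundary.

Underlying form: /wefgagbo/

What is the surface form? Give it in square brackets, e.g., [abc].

1 Syncope: [wefgagbo] → [wfgagbo]
2 Regressive Voicing Assimilation: [wfgagbo] → [wvgagbo]

[wvgagbo]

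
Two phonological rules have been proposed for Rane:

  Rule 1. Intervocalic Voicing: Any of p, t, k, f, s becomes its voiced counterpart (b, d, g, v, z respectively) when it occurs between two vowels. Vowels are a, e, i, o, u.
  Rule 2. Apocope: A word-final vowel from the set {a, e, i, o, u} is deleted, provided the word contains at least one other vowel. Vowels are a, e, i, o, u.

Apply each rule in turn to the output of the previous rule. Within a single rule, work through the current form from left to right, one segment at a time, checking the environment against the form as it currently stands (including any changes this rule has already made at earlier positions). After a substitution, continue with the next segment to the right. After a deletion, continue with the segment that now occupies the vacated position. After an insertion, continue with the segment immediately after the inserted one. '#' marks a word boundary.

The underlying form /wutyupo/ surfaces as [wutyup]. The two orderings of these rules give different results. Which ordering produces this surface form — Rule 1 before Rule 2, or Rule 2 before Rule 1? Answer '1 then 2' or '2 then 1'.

Order 1 then 2:
  1 Intervocalic Voicing: [wutyupo] → [wutyubo]
  2 Apocope: [wutyubo] → [wutyub]
  result: [wutyub]
Order 2 then 1:
  2 Apocope: [wutyupo] → [wutyup]
  1 Intervocalic Voicing: no change — [wutyup]
  result: [wutyup]

2 then 1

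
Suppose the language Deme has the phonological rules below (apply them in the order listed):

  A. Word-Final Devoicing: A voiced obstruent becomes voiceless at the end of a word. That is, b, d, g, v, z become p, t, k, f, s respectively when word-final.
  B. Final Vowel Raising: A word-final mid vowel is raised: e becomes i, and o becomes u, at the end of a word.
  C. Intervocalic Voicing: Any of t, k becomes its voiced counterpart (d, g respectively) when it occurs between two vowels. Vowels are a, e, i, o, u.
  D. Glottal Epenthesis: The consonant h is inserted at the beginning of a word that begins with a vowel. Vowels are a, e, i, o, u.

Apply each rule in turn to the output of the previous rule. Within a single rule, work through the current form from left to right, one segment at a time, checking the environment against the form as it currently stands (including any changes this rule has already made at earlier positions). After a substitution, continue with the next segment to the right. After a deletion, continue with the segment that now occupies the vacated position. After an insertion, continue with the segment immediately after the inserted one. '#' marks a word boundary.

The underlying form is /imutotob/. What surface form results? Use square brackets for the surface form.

[himudodop]

A Word-Final Devoicing: [imutotob] → [imutotop]
B Final Vowel Raising: no change — [imutotop]
C Intervocalic Voicing: [imutotop] → [imudodop]
D Glottal Epenthesis: [imudodop] → [himudodop]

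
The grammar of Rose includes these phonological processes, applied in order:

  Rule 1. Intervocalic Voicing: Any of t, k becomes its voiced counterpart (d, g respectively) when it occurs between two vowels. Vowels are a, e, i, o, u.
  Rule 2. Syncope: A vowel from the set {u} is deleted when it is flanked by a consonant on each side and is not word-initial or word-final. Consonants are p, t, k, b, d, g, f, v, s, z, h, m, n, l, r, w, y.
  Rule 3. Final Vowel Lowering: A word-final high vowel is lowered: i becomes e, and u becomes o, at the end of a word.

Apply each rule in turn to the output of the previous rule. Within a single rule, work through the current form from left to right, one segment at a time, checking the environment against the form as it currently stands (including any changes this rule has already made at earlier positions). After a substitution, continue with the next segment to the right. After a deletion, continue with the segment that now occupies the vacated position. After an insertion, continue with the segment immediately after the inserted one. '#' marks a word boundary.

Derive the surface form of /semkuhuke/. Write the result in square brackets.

[semkhge]

Rule 1 Intervocalic Voicing: [semkuhuke] → [semkuhuge]
Rule 2 Syncope: [semkuhuge] → [semkhge]
Rule 3 Final Vowel Lowering: no change — [semkhge]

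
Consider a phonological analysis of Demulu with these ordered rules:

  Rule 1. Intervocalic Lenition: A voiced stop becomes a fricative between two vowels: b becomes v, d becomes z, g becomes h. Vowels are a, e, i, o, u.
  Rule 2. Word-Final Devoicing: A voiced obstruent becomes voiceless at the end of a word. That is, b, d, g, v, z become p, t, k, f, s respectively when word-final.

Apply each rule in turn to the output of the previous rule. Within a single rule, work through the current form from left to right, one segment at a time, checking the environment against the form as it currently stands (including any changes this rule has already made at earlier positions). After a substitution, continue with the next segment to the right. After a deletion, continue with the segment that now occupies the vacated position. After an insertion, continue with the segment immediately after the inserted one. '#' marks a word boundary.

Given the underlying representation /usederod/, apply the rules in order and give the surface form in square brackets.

[usezerot]

Rule 1 Intervocalic Lenition: [usederod] → [usezerod]
Rule 2 Word-Final Devoicing: [usezerod] → [usezerot]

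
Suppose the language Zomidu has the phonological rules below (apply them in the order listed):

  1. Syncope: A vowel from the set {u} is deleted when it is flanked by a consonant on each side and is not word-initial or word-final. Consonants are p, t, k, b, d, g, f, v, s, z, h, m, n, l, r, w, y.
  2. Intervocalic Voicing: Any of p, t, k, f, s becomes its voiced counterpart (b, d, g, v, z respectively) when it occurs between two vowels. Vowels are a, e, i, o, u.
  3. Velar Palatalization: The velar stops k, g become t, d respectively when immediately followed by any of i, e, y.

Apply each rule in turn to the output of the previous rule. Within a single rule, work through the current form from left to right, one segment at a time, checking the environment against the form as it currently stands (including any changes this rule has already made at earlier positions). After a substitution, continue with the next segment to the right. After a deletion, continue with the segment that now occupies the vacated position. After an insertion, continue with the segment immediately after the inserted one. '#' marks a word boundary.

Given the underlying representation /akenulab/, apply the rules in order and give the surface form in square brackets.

[adenlab]

1 Syncope: [akenulab] → [akenlab]
2 Intervocalic Voicing: [akenlab] → [agenlab]
3 Velar Palatalization: [agenlab] → [adenlab]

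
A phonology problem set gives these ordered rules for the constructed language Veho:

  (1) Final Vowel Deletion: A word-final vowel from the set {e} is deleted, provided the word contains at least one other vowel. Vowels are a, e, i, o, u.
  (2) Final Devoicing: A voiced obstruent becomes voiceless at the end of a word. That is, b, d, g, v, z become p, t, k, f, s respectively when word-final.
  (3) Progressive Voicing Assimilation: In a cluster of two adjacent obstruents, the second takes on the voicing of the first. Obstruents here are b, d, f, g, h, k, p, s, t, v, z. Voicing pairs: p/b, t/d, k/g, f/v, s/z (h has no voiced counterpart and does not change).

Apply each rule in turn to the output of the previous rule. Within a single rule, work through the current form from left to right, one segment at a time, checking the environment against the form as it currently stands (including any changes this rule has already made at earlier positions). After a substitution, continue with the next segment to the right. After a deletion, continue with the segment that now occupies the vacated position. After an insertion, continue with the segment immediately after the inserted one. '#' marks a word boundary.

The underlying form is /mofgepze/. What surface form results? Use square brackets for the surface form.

(1) Final Vowel Deletion: [mofgepze] → [mofgepz]
(2) Final Devoicing: [mofgepz] → [mofgeps]
(3) Progressive Voicing Assimilation: [mofgeps] → [mofkeps]

[mofkeps]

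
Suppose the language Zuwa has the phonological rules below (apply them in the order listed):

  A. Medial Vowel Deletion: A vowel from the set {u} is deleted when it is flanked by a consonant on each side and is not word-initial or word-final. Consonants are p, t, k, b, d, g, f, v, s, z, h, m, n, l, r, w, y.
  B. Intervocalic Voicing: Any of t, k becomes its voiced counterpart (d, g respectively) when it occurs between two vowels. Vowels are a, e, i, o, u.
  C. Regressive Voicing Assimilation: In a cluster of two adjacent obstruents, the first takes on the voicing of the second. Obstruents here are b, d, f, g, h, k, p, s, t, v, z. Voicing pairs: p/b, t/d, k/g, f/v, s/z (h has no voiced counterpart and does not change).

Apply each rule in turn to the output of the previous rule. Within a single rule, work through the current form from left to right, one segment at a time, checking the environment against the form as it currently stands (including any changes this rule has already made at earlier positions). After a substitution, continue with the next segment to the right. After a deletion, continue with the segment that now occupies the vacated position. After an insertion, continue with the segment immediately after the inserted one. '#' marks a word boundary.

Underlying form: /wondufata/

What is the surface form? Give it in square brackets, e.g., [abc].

A Medial Vowel Deletion: [wondufata] → [wondfata]
B Intervocalic Voicing: [wondfata] → [wondfada]
C Regressive Voicing Assimilation: [wondfada] → [wontfada]

[wontfada]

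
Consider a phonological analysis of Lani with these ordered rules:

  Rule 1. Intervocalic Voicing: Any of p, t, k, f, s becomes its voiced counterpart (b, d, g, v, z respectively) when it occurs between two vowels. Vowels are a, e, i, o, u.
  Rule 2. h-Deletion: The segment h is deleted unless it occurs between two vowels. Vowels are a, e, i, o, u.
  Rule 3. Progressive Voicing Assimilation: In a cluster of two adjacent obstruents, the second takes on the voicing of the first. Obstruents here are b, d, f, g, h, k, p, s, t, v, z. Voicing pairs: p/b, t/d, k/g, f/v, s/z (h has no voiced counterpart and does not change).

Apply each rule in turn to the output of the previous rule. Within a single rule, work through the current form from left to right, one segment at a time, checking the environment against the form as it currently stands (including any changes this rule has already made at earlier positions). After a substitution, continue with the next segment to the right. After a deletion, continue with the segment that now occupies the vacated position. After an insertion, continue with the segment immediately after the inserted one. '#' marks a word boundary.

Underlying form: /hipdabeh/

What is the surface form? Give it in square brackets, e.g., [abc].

Rule 1 Intervocalic Voicing: no change — [hipdabeh]
Rule 2 h-Deletion: [hipdabeh] → [ipdabe]
Rule 3 Progressive Voicing Assimilation: [ipdabe] → [iptabe]

[iptabe]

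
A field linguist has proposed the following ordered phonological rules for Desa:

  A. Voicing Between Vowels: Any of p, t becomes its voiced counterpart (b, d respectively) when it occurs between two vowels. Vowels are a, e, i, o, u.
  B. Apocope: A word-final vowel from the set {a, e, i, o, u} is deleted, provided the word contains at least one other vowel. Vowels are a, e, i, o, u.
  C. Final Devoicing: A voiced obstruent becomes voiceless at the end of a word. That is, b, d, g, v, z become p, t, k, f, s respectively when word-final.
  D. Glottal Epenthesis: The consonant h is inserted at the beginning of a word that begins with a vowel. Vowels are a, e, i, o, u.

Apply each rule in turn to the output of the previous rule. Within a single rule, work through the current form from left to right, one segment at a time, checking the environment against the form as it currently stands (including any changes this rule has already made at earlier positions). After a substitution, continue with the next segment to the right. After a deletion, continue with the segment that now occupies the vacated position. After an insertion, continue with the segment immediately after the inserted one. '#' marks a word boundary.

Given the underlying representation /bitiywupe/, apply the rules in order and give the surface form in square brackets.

A Voicing Between Vowels: [bitiywupe] → [bidiywube]
B Apocope: [bidiywube] → [bidiywub]
C Final Devoicing: [bidiywub] → [bidiywup]
D Glottal Epenthesis: no change — [bidiywup]

[bidiywup]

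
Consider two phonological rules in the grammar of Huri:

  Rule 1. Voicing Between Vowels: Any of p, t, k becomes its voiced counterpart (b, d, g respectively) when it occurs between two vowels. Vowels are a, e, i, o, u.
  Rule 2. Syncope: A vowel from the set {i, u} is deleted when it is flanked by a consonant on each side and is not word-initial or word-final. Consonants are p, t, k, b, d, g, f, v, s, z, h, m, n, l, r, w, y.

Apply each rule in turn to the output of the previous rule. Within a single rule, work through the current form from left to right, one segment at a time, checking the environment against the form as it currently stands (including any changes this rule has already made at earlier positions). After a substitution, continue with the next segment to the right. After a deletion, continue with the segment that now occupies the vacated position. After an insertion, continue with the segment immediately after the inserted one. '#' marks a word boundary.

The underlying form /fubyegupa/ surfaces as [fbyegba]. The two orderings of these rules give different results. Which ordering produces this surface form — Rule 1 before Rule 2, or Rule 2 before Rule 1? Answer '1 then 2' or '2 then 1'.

1 then 2

Order 1 then 2:
  1 Voicing Between Vowels: [fubyegupa] → [fubyeguba]
  2 Syncope: [fubyeguba] → [fbyegba]
  result: [fbyegba]
Order 2 then 1:
  2 Syncope: [fubyegupa] → [fbyegpa]
  1 Voicing Between Vowels: no change — [fbyegpa]
  result: [fbyegpa]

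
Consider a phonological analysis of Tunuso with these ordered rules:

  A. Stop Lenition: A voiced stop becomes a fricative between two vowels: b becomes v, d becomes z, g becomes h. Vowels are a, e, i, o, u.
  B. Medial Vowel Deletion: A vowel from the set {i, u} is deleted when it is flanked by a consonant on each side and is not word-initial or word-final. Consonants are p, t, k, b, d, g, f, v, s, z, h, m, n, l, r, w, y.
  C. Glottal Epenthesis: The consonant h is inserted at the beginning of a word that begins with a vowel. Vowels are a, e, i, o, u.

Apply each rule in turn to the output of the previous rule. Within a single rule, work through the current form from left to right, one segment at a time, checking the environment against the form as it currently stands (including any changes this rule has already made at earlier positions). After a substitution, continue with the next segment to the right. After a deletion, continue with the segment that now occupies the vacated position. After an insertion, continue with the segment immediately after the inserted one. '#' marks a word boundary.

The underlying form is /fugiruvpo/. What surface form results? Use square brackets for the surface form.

A Stop Lenition: [fugiruvpo] → [fuhiruvpo]
B Medial Vowel Deletion: [fuhiruvpo] → [fhrvpo]
C Glottal Epenthesis: no change — [fhrvpo]

[fhrvpo]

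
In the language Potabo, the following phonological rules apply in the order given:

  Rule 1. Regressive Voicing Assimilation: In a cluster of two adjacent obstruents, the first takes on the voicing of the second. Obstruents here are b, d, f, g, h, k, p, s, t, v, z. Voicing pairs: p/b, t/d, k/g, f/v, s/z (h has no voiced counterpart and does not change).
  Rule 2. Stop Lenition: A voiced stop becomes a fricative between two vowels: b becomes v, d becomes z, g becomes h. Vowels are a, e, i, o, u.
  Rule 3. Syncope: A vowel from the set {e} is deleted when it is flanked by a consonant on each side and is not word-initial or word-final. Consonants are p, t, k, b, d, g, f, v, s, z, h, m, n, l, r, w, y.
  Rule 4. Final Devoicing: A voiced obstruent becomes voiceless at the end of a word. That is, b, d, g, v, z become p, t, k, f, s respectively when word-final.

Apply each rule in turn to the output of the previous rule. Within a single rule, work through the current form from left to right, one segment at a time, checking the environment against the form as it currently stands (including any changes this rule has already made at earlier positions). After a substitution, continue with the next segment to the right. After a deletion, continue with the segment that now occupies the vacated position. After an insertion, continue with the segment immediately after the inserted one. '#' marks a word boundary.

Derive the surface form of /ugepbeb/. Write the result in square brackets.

Rule 1 Regressive Voicing Assimilation: [ugepbeb] → [ugebbeb]
Rule 2 Stop Lenition: [ugebbeb] → [uhebbeb]
Rule 3 Syncope: [uhebbeb] → [uhbbb]
Rule 4 Final Devoicing: [uhbbb] → [uhbbp]

[uhbbp]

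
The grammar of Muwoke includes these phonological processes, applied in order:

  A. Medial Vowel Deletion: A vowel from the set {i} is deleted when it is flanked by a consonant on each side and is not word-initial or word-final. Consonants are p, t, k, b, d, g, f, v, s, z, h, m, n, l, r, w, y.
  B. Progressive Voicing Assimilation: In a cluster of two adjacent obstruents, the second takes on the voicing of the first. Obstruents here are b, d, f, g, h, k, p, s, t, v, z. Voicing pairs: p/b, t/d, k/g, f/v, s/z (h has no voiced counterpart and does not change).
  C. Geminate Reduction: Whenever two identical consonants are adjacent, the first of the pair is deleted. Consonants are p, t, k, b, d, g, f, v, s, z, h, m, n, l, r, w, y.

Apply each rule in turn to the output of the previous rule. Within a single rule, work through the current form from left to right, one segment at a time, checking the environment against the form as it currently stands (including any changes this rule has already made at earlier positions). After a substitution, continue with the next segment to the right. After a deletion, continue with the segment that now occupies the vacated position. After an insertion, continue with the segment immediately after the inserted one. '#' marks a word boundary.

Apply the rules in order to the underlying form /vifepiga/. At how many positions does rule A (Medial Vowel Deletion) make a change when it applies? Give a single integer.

2

A Medial Vowel Deletion: [vifepiga] → [vfepga]
B Progressive Voicing Assimilation: [vfepga] → [vvepka]
C Geminate Reduction: [vvepka] → [vepka]
Rule A changed 2 position(s).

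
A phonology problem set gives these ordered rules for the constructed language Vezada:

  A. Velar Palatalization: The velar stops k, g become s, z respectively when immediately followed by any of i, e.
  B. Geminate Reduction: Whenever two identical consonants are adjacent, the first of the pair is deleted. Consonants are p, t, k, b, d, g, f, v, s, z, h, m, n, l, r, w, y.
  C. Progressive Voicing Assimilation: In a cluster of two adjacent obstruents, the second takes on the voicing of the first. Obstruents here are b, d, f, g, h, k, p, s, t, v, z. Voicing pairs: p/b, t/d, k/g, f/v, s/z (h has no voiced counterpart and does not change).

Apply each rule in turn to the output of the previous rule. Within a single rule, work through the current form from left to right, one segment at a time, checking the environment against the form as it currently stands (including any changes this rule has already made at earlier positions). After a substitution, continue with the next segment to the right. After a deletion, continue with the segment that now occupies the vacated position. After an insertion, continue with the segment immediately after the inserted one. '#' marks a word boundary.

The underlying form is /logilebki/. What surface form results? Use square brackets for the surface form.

[lozilebzi]

A Velar Palatalization: [logilebki] → [lozilebsi]
B Geminate Reduction: no change — [lozilebsi]
C Progressive Voicing Assimilation: [lozilebsi] → [lozilebzi]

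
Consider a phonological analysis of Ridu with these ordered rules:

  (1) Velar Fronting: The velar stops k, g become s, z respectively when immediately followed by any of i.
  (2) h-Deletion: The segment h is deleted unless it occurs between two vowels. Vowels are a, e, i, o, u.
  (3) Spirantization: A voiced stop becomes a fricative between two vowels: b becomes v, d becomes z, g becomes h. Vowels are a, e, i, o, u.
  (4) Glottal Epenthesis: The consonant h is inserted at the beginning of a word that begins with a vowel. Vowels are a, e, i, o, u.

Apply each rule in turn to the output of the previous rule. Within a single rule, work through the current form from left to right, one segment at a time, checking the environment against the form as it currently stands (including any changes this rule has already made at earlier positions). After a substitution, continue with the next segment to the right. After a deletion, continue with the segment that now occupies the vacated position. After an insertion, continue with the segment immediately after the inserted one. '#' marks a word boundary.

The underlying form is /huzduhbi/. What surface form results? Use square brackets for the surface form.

[huzduvi]

(1) Velar Fronting: no change — [huzduhbi]
(2) h-Deletion: [huzduhbi] → [uzdubi]
(3) Spirantization: [uzdubi] → [uzduvi]
(4) Glottal Epenthesis: [uzduvi] → [huzduvi]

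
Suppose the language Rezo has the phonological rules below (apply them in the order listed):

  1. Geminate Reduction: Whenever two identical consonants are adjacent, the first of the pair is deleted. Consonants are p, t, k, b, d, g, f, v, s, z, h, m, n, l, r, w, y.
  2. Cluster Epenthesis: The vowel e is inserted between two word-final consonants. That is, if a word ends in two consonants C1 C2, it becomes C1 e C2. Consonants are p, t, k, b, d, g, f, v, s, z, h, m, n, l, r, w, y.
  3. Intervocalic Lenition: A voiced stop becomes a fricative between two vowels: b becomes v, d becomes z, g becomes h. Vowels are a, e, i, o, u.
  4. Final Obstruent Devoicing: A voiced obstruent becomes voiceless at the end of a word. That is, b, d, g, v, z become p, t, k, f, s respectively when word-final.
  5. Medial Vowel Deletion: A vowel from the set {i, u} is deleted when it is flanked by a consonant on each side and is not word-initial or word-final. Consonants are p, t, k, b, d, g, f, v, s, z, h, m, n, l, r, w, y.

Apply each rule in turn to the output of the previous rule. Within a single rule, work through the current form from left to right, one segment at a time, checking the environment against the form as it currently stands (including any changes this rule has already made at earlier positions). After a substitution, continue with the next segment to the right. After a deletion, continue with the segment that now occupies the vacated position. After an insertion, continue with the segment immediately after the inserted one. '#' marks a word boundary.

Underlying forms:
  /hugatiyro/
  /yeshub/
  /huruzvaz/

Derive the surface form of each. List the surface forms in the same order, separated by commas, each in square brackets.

/hugatiyro/:
  1 Geminate Reduction: no change — [hugatiyro]
  2 Cluster Epenthesis: no change — [hugatiyro]
  3 Intervocalic Lenition: [hugatiyro] → [huhatiyro]
  4 Final Obstruent Devoicing: no change — [huhatiyro]
  5 Medial Vowel Deletion: [huhatiyro] → [hhatyro]
/yeshub/:
  1 Geminate Reduction: no change — [yeshub]
  2 Cluster Epenthesis: no change — [yeshub]
  3 Intervocalic Lenition: no change — [yeshub]
  4 Final Obstruent Devoicing: [yeshub] → [yeshup]
  5 Medial Vowel Deletion: [yeshup] → [yeshp]
/huruzvaz/:
  1 Geminate Reduction: no change — [huruzvaz]
  2 Cluster Epenthesis: no change — [huruzvaz]
  3 Intervocalic Lenition: no change — [huruzvaz]
  4 Final Obstruent Devoicing: [huruzvaz] → [huruzvas]
  5 Medial Vowel Deletion: [huruzvas] → [hrzvas]

[hhatyro], [yeshp], [hrzvas]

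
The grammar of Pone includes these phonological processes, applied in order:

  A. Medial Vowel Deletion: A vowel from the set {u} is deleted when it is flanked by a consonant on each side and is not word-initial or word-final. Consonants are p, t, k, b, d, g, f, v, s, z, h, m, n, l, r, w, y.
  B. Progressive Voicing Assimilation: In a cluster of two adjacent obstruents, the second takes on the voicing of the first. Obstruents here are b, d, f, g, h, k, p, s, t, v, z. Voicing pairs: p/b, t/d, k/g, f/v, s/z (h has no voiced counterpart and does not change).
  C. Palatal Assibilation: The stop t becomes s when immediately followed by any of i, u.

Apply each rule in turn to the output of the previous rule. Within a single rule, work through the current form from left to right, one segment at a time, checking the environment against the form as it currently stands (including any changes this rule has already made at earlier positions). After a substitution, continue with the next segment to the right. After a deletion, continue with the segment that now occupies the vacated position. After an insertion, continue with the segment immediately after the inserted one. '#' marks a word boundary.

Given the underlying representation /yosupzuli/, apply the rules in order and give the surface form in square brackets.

A Medial Vowel Deletion: [yosupzuli] → [yospzli]
B Progressive Voicing Assimilation: [yospzli] → [yospsli]
C Palatal Assibilation: no change — [yospsli]

[yospsli]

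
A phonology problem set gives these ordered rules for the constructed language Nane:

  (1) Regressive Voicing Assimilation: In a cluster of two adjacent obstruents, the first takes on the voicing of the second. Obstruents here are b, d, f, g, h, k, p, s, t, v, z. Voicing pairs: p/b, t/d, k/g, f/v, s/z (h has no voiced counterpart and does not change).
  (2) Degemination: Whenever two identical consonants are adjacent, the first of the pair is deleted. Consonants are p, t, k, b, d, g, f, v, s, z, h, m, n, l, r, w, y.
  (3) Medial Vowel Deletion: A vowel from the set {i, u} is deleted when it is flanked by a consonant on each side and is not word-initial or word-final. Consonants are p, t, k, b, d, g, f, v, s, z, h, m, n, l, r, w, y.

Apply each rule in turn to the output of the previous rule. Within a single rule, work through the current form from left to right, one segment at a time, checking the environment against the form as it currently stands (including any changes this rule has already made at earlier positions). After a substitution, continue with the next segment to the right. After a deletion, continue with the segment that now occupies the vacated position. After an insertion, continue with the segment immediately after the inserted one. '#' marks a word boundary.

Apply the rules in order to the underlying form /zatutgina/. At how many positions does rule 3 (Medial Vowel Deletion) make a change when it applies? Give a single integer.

2

(1) Regressive Voicing Assimilation: [zatutgina] → [zatudgina]
(2) Degemination: no change — [zatudgina]
(3) Medial Vowel Deletion: [zatudgina] → [zatdgna]
Rule 3 changed 2 position(s).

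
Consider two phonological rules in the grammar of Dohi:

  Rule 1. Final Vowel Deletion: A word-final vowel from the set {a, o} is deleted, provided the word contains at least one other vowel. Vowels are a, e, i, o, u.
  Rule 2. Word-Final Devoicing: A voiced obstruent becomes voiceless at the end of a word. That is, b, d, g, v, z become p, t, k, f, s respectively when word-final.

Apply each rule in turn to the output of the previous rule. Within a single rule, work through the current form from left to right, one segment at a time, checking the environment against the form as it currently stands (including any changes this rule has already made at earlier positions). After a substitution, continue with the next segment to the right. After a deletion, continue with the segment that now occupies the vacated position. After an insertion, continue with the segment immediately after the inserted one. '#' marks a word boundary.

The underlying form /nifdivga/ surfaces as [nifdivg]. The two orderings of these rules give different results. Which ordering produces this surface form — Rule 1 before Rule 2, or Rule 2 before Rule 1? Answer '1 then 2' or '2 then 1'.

2 then 1

Order 1 then 2:
  1 Final Vowel Deletion: [nifdivga] → [nifdivg]
  2 Word-Final Devoicing: [nifdivg] → [nifdivk]
  result: [nifdivk]
Order 2 then 1:
  2 Word-Final Devoicing: no change — [nifdivga]
  1 Final Vowel Deletion: [nifdivga] → [nifdivg]
  result: [nifdivg]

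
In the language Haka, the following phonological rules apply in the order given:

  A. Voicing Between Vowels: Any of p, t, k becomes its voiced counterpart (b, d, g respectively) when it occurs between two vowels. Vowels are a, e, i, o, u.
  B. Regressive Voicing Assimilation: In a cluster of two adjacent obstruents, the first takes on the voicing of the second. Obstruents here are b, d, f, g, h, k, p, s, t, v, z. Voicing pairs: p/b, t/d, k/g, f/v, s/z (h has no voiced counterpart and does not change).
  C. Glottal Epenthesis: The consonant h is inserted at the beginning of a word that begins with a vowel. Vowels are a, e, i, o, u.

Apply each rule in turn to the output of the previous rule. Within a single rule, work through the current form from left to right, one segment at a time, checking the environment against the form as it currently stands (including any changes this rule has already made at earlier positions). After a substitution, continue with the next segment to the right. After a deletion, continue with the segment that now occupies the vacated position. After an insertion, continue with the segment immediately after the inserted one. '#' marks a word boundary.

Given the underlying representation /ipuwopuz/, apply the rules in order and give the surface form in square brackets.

[hibuwobuz]

A Voicing Between Vowels: [ipuwopuz] → [ibuwobuz]
B Regressive Voicing Assimilation: no change — [ibuwobuz]
C Glottal Epenthesis: [ibuwobuz] → [hibuwobuz]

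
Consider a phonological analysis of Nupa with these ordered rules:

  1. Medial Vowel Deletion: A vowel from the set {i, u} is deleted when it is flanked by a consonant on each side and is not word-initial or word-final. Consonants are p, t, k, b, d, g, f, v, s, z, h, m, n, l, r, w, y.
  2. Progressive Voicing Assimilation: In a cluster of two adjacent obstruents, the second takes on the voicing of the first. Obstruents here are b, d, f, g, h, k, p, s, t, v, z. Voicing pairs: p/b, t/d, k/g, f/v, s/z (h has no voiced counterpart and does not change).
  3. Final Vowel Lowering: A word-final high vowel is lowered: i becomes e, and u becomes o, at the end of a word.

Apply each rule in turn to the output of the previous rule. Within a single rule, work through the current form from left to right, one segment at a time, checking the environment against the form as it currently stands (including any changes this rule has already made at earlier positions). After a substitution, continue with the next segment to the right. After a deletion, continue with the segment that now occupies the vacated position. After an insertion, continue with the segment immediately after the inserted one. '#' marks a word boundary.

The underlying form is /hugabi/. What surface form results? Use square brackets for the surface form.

[hkabe]

1 Medial Vowel Deletion: [hugabi] → [hgabi]
2 Progressive Voicing Assimilation: [hgabi] → [hkabi]
3 Final Vowel Lowering: [hkabi] → [hkabe]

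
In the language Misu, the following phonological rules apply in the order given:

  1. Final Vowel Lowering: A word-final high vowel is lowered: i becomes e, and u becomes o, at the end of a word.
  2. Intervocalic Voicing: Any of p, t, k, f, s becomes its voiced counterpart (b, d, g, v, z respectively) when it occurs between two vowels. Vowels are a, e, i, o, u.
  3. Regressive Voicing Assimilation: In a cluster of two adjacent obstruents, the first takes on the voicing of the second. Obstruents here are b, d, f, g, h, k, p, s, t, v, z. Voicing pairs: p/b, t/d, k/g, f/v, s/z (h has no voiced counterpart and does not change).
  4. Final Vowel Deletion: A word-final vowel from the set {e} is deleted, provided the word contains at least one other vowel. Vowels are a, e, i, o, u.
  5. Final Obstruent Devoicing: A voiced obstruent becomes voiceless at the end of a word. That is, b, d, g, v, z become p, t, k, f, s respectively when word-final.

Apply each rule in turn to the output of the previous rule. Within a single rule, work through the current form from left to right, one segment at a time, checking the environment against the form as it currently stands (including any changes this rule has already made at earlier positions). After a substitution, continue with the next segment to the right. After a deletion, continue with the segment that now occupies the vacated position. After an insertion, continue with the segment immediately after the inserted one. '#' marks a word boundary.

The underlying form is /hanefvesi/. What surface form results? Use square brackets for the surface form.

1 Final Vowel Lowering: [hanefvesi] → [hanefvese]
2 Intervocalic Voicing: [hanefvese] → [hanefveze]
3 Regressive Voicing Assimilation: [hanefveze] → [hanevveze]
4 Final Vowel Deletion: [hanevveze] → [hanevvez]
5 Final Obstruent Devoicing: [hanevvez] → [hanevves]

[hanevves]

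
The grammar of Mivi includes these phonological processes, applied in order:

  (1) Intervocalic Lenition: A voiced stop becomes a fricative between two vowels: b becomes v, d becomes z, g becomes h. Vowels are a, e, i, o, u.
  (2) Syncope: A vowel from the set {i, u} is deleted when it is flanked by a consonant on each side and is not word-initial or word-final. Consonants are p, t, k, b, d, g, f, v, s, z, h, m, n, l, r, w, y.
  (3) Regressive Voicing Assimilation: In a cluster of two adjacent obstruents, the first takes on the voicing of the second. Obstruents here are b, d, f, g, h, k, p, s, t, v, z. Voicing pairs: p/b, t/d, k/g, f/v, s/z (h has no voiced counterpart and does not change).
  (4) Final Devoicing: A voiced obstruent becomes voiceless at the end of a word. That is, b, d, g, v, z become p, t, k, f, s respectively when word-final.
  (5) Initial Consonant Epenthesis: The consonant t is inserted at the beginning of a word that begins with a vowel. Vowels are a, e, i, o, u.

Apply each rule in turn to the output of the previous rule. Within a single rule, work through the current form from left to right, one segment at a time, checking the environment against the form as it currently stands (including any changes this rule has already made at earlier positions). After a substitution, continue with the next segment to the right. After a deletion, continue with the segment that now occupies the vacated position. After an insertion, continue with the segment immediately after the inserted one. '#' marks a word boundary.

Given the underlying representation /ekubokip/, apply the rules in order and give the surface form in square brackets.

[tegvokp]

(1) Intervocalic Lenition: [ekubokip] → [ekuvokip]
(2) Syncope: [ekuvokip] → [ekvokp]
(3) Regressive Voicing Assimilation: [ekvokp] → [egvokp]
(4) Final Devoicing: no change — [egvokp]
(5) Initial Consonant Epenthesis: [egvokp] → [tegvokp]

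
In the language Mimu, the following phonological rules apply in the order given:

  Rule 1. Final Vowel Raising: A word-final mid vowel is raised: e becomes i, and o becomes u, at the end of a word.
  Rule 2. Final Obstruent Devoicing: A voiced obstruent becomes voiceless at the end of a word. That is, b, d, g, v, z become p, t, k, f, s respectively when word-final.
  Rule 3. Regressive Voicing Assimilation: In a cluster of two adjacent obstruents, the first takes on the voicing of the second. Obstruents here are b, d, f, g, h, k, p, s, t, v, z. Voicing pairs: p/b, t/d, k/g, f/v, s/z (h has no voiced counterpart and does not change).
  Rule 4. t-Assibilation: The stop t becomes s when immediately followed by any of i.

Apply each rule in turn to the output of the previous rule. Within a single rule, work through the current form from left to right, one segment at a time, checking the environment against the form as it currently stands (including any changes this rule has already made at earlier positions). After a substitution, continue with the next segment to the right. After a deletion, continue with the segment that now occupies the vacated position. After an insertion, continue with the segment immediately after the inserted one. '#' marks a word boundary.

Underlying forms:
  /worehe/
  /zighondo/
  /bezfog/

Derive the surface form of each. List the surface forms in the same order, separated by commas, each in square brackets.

[worehi], [zikhondu], [besfok]

/worehe/:
  Rule 1 Final Vowel Raising: [worehe] → [worehi]
  Rule 2 Final Obstruent Devoicing: no change — [worehi]
  Rule 3 Regressive Voicing Assimilation: no change — [worehi]
  Rule 4 t-Assibilation: no change — [worehi]
/zighondo/:
  Rule 1 Final Vowel Raising: [zighondo] → [zighondu]
  Rule 2 Final Obstruent Devoicing: no change — [zighondu]
  Rule 3 Regressive Voicing Assimilation: [zighondu] → [zikhondu]
  Rule 4 t-Assibilation: no change — [zikhondu]
/bezfog/:
  Rule 1 Final Vowel Raising: no change — [bezfog]
  Rule 2 Final Obstruent Devoicing: [bezfog] → [bezfok]
  Rule 3 Regressive Voicing Assimilation: [bezfok] → [besfok]
  Rule 4 t-Assibilation: no change — [besfok]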